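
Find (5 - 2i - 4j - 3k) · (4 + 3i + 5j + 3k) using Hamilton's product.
55 + 10i + 6j + 5k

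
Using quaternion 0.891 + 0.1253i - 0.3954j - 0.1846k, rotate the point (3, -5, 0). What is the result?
(0.708, -5.786, 0.129)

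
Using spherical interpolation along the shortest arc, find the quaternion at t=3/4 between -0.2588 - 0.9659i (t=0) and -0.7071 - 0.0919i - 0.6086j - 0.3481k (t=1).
-0.6924 - 0.3983i - 0.5223j - 0.2987k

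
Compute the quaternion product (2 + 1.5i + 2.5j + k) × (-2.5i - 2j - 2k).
10.75 - 8i - 3.5j - 0.75k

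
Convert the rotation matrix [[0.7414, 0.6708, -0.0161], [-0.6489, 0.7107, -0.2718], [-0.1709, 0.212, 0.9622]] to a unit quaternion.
0.9239 + 0.1309i + 0.0419j - 0.3571k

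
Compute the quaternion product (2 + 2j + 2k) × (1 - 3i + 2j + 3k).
-8 - 4i + 14k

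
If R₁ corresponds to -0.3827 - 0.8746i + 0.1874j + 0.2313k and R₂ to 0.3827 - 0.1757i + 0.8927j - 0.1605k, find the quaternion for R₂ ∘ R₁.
-0.4303 - 0.0309i - 0.0889j + 0.8978k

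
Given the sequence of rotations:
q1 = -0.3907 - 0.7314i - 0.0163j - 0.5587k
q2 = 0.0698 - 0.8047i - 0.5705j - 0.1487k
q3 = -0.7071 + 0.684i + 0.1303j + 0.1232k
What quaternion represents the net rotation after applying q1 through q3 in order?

q2 · q1 = -0.7082 + 0.5797i - 0.1191j - 0.385k
q3 · q2 · q1 = 0.1672 - 0.9298i + 0.3267j + 0.028k
0.1672 - 0.9298i + 0.3267j + 0.028k


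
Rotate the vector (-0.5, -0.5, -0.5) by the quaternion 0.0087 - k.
(0.491, 0.509, -0.5)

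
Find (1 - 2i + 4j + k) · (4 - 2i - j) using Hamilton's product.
4 - 9i + 13j + 14k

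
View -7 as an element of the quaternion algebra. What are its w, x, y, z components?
-7 + 0i + 0j + 0k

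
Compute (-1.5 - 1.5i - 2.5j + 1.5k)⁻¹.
-0.1154 + 0.1154i + 0.1923j - 0.1154k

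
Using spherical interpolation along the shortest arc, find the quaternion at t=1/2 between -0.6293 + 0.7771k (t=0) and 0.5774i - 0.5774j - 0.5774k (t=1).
-0.3697 - 0.3392i + 0.3392j + 0.7957k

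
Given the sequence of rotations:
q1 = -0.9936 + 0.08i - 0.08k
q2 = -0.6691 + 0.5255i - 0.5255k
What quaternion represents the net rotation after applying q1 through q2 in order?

q2 · q1 = 0.5807 - 0.5757i + 0.5757k
0.5807 - 0.5757i + 0.5757k


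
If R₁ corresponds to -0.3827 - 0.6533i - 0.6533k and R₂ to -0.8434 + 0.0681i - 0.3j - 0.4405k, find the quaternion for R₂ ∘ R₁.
0.0795 + 0.7209i + 0.4471j + 0.5236k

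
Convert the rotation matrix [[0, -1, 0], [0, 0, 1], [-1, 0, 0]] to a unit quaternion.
0.5 - 0.5i + 0.5j + 0.5k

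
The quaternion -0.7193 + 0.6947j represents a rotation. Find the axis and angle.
axis = (0, 1, 0), θ = 272°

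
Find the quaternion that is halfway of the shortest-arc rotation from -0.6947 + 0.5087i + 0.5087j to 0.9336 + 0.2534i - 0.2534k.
-0.934 + 0.1464i + 0.2918j + 0.1454k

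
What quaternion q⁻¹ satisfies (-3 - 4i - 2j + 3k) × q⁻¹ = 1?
-0.0789 + 0.1053i + 0.0526j - 0.0789k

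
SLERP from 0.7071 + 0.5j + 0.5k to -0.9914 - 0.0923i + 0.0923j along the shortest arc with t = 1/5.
0.816 + 0.0208i + 0.398j + 0.4188k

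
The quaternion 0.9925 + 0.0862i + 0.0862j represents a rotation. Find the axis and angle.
axis = (√2/2, √2/2, 0), θ = 14°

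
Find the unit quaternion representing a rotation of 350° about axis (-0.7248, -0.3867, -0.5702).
-0.9962 - 0.0632i - 0.0337j - 0.0497k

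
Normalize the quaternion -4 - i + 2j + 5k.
-0.5898 - 0.1474i + 0.2949j + 0.7372k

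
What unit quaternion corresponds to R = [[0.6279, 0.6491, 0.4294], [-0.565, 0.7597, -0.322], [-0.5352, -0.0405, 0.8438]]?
0.8988 + 0.0783i + 0.2683j - 0.3377k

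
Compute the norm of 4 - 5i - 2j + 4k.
√61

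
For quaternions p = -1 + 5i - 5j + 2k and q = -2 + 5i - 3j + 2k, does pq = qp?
No: pq = -42 - 19i + 13j + 4k ≠ -42 - 11i + 13j - 16k = qp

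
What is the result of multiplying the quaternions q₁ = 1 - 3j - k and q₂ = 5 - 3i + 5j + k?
21 - i - 7j - 13k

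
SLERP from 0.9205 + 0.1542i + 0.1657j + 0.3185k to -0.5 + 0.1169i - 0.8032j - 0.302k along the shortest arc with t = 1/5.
0.8812 + 0.1026i + 0.3185j + 0.3338k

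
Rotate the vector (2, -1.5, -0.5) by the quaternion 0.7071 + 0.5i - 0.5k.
(0.189, -1.061, -2.311)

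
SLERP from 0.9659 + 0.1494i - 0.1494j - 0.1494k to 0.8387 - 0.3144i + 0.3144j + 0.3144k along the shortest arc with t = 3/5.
0.9711 - 0.1377i + 0.1377j + 0.1377k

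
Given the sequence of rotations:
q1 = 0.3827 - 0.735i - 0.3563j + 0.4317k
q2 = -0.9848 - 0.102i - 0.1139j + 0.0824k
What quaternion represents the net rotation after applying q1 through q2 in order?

q2 · q1 = -0.528 + 0.665i + 0.2908j - 0.441k
-0.528 + 0.665i + 0.2908j - 0.441k


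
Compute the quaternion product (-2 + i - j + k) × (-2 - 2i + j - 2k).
9 + 3i + k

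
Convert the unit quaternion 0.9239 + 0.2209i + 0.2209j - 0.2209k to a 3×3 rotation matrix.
[[0.8048, 0.5058, 0.3106], [-0.3106, 0.8048, -0.5058], [-0.5058, 0.3106, 0.8048]]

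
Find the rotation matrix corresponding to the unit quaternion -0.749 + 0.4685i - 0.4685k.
[[0.561, -0.7018, -0.439], [0.7018, 0.122, 0.7018], [-0.439, -0.7018, 0.561]]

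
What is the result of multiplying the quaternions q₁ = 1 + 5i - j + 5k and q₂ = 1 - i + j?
7 - i - 5j + 9k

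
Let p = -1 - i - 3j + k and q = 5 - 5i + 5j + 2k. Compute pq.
3 - 11i - 23j - 17k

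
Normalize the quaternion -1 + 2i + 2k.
-0.3333 + 0.6667i + 0.6667k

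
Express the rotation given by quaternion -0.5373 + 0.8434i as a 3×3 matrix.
[[1, 0, 0], [0, -0.4226, 0.9063], [0, -0.9063, -0.4226]]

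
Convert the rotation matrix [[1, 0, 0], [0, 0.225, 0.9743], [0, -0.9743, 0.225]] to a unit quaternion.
0.7826 - 0.6225i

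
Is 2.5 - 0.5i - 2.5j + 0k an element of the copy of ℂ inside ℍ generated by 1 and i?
No. The quaternion 2.5 - 0.5i - 2.5j has j-coefficient y = -2.5 and k-coefficient z = 0, not both zero, so it does not lie in the complex subalgebra spanned by 1 and i.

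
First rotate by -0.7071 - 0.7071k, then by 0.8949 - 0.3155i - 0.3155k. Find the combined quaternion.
-0.8559 + 0.2231i - 0.2231j - 0.4097k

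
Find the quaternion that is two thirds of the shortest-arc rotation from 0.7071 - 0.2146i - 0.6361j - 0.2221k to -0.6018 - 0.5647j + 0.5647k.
0.8067 - 0.0969i + 0.17j - 0.5576k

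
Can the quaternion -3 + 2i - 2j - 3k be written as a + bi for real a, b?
No. The quaternion -3 + 2i - 2j - 3k has j-coefficient y = -2 and k-coefficient z = -3, not both zero, so it does not lie in the complex subalgebra spanned by 1 and i.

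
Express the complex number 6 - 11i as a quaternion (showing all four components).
6 - 11i + 0j + 0k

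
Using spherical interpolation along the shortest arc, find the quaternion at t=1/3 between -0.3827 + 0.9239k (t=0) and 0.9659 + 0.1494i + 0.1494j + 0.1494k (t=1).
-0.7341 - 0.0662i - 0.0662j + 0.6726k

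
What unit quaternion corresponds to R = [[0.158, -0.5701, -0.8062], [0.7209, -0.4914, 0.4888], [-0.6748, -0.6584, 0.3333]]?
0.5 - 0.5736i - 0.0657j + 0.6455k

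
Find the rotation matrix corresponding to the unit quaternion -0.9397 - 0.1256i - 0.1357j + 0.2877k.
[[0.7976, 0.5748, 0.1828], [-0.5066, 0.8029, -0.3141], [-0.3273, 0.158, 0.9316]]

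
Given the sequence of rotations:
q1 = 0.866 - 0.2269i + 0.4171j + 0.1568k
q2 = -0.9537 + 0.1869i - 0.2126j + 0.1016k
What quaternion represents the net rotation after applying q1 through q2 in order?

q2 · q1 = -0.7108 + 0.3025i - 0.6343j - 0.0318k
-0.7108 + 0.3025i - 0.6343j - 0.0318k


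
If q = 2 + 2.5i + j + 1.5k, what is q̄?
2 - 2.5i - j - 1.5k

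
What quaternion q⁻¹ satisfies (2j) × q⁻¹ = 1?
-0.5j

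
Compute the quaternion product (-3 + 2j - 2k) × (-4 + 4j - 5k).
-6 - 2i - 20j + 23k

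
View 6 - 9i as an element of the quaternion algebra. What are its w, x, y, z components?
6 - 9i + 0j + 0k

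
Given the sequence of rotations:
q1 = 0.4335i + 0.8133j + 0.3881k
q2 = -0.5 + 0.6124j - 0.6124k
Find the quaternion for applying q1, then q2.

q2 · q1 = -0.2604 + 0.519i - 0.6721j - 0.4595k
-0.2604 + 0.519i - 0.6721j - 0.4595k


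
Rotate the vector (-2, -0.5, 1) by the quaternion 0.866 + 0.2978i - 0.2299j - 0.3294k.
(-2.166, 0.748, -0.021)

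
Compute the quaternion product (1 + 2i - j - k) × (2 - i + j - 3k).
2 + 7i + 6j - 4k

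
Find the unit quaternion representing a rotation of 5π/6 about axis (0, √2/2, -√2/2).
0.2588 + 0.683j - 0.683k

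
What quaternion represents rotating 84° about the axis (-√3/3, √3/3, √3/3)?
0.7431 - 0.3863i + 0.3863j + 0.3863k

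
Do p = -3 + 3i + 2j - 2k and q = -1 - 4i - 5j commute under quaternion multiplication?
No: pq = 25 - i + 21j - 5k ≠ 25 + 19i + 5j + 9k = qp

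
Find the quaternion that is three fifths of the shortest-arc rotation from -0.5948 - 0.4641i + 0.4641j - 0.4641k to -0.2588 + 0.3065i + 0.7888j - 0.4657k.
-0.4412 - 0.0081i + 0.7323j - 0.5187k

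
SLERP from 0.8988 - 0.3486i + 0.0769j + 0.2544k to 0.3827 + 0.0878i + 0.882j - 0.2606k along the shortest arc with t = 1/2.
0.7902 - 0.1608i + 0.5913j - 0.0038k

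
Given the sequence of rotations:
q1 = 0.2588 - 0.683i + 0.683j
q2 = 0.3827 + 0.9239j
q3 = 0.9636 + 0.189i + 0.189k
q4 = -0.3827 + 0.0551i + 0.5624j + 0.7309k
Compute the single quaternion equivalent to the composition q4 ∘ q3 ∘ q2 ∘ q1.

q2 · q1 = -0.532 - 0.2614i + 0.5005j + 0.631k
q3 · q2 · q1 = -0.5825 - 0.447i + 0.3136j + 0.6021k
q4 · q3 · q2 · q1 = -0.3689 + 0.2484i - 0.8075j - 0.3875k
-0.3689 + 0.2484i - 0.8075j - 0.3875k


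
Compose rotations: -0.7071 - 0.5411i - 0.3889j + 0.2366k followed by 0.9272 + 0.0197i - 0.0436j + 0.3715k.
-0.7498 - 0.3815i - 0.5354j - 0.0746k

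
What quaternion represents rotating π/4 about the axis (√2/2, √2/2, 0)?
0.9239 + 0.2706i + 0.2706j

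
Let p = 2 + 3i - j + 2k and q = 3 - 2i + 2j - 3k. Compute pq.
20 + 4i + 6j + 4k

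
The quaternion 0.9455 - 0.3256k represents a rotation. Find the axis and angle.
axis = (0, 0, -1), θ = 38°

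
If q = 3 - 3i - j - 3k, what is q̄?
3 + 3i + j + 3k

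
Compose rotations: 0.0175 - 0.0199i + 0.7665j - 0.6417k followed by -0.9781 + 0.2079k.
0.1163 - 0.1399i - 0.7539j + 0.6313k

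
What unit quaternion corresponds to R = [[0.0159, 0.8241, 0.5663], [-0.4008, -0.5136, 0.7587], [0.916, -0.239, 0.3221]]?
-0.454 + 0.5494i + 0.1926j + 0.6745k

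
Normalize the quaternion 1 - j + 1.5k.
0.4851 - 0.4851j + 0.7276k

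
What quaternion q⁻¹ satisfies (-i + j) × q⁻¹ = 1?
0.5i - 0.5j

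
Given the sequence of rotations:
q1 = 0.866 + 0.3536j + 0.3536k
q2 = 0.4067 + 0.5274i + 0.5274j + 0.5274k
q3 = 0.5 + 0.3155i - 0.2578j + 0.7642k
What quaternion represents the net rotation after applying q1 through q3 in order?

q2 · q1 = -0.0208 + 0.4567i + 0.414j + 0.787k
q3 · q2 · q1 = -0.6492 - 0.2975i + 0.3131j + 0.626k
-0.6492 - 0.2975i + 0.3131j + 0.626k


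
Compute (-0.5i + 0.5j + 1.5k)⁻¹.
0.1818i - 0.1818j - 0.5455k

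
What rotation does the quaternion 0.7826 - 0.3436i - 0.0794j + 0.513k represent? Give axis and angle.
axis = (-0.5519, -0.1275, 0.8241), θ = 77°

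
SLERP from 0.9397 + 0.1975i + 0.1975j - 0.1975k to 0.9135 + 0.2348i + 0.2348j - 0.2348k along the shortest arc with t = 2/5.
0.9298 + 0.2125i + 0.2125j - 0.2125k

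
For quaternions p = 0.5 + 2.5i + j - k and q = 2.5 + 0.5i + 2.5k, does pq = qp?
No: pq = 2.5 + 9i - 4.25j - 1.75k ≠ 2.5 + 4i + 9.25j - 0.75k = qp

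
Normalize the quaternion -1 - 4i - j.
-0.2357 - 0.9428i - 0.2357j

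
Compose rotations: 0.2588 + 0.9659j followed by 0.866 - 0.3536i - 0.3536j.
0.5657 - 0.0915i + 0.745j - 0.3415k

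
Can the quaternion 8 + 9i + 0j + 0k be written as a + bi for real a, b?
Yes. The quaternion 8 + 9i has j- and k-coefficients y = z = 0, so it lies in the complex subalgebra spanned by 1 and i.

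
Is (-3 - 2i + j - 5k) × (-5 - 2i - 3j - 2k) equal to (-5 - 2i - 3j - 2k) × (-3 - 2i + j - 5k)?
No: pq = 4 - i + 10j + 39k ≠ 4 + 33i - 2j + 23k = qp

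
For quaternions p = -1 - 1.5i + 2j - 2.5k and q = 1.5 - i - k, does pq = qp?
No: pq = -5.5 - 3.25i + 4j - 0.75k ≠ -5.5 + 0.75i + 2j - 4.75k = qp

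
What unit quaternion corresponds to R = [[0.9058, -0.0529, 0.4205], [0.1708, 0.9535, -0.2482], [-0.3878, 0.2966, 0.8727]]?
0.9659 + 0.141i + 0.2092j + 0.0579k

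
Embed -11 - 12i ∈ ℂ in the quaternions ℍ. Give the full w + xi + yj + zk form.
-11 - 12i + 0j + 0k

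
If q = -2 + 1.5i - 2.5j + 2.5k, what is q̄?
-2 - 1.5i + 2.5j - 2.5k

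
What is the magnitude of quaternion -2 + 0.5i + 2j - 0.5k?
2.915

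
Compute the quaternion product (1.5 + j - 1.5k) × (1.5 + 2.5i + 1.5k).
4.5 + 5.25i - 2.25j - 2.5k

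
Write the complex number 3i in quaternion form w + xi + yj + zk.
0 + 3i + 0j + 0k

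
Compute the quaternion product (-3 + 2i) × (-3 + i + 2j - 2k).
7 - 9i - 2j + 10k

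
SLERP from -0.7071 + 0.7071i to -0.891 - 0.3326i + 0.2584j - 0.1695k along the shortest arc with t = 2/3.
-0.9711 + 0.0377i + 0.1971j - 0.1293k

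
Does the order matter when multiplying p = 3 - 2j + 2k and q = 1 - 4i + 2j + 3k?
Yes: pq = 1 - 22i - 4j + 3k ≠ 1 - 2i + 12j + 19k = qp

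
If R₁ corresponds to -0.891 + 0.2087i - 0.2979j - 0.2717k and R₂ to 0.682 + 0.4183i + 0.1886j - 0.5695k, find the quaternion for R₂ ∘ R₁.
-0.7935 - 0.4513i - 0.3764j + 0.1582k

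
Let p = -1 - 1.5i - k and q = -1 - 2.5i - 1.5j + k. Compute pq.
-1.75 + 2.5i + 5.5j + 2.25k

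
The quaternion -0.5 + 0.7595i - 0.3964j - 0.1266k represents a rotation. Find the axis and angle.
axis = (0.877, -0.4577, -0.1462), θ = 4π/3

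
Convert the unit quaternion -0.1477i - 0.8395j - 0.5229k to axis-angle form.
axis = (-0.1477, -0.8395, -0.5229), θ = π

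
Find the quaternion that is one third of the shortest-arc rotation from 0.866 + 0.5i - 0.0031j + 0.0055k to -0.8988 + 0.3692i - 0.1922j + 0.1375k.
0.9712 + 0.2221i + 0.071j - 0.0484k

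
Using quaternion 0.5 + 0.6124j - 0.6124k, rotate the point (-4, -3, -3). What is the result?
(-1.674, 3.95, 3.95)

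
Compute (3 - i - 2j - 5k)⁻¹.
0.0769 + 0.0256i + 0.0513j + 0.1282k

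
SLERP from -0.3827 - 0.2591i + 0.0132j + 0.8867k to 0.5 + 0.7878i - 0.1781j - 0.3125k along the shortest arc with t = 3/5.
-0.4927 - 0.6244i + 0.1211j + 0.5939k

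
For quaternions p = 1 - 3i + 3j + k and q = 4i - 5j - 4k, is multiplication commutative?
No: pq = 31 - 3i - 13j - k ≠ 31 + 11i + 3j - 7k = qp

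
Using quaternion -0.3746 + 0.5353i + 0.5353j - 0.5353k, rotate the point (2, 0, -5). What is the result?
(4.578, 2.809, 0.387)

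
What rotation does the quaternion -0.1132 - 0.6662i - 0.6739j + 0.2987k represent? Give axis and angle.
axis = (-0.6705, -0.6783, 0.3006), θ = 193°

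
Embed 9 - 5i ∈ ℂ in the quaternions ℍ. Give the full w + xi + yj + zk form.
9 - 5i + 0j + 0k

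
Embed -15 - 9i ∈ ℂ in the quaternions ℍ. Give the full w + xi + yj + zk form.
-15 - 9i + 0j + 0k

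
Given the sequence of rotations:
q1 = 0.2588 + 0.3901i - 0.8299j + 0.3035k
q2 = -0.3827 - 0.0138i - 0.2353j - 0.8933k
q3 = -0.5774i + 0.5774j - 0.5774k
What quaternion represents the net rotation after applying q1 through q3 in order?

q2 · q1 = -0.0178 - 0.9656i - 0.0876j - 0.2441k
q3 · q2 · q1 = -0.6479 - 0.1812i + 0.4063j + 0.6184k
-0.6479 - 0.1812i + 0.4063j + 0.6184k


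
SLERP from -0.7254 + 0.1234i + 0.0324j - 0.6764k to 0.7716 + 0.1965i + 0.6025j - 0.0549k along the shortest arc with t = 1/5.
-0.8116 + 0.0587i - 0.118j - 0.5692k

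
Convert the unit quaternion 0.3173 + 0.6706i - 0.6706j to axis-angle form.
axis = (√2/2, -√2/2, 0), θ = 143°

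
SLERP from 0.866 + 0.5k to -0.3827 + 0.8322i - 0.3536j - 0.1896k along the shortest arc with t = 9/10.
0.4679 - 0.7827i + 0.3325j + 0.2407k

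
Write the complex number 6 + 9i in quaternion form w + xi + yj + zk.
6 + 9i + 0j + 0k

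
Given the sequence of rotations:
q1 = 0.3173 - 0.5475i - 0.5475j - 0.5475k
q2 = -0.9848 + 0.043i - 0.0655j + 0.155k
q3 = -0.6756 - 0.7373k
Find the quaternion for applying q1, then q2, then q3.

q2 · q1 = -0.2399 + 0.6735i + 0.4571j + 0.529k
q3 · q2 · q1 = 0.5521 - 0.118i - 0.8054j - 0.1805k
0.5521 - 0.118i - 0.8054j - 0.1805k


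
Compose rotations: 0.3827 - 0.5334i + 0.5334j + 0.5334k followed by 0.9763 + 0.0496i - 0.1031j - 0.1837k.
0.5531 - 0.4588i + 0.5528j + 0.4219k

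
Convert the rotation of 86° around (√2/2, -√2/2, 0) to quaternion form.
0.7314 + 0.4822i - 0.4822j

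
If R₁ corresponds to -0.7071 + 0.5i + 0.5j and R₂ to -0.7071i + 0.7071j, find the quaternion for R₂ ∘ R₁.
0.5i - 0.5j - 0.7071k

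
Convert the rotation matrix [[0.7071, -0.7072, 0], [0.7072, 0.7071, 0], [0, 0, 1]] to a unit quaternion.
0.9239 + 0.3827k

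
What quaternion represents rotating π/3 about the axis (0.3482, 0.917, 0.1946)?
0.866 + 0.1741i + 0.4585j + 0.0973k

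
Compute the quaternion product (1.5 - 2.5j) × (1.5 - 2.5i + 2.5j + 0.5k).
8.5 - 5i - 5.5k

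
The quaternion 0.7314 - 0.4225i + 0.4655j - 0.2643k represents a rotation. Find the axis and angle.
axis = (-0.6196, 0.6826, -0.3876), θ = 86°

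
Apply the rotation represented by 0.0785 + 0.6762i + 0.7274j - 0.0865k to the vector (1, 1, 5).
(0.91, -0.119, -5.114)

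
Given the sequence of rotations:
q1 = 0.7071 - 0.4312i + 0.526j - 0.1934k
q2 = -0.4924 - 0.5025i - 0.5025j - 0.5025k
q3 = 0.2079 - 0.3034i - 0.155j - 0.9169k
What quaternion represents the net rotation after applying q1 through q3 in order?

q2 · q1 = -0.3977 + 0.2185i - 0.4948j - 0.7411k
q3 · q2 · q1 = -0.7726 - 0.1727i - 0.4664j + 0.3946k
-0.7726 - 0.1727i - 0.4664j + 0.3946k


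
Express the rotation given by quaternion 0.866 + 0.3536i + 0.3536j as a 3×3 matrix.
[[0.7499, 0.2501, 0.6124], [0.2501, 0.7499, -0.6124], [-0.6124, 0.6124, 0.4999]]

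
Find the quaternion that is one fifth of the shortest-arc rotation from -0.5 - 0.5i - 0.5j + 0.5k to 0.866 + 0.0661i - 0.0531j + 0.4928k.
-0.6943 - 0.4727i - 0.4397j + 0.3179k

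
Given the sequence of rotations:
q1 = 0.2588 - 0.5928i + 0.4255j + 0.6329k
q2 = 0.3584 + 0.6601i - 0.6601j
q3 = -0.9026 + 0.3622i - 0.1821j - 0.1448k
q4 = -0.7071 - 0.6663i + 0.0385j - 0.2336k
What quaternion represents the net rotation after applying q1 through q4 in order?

q2 · q1 = 0.7649 - 0.4594i - 0.4361j + 0.1164k
q3 · q2 · q1 = -0.5866 + 0.6074i + 0.2787j - 0.4574k
q4 · q3 · q2 · q1 = 0.7019 + 0.0089i - 0.6663j + 0.2514k
0.7019 + 0.0089i - 0.6663j + 0.2514k


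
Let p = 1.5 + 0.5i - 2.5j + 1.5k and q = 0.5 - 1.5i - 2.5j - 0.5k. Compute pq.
-4 + 3i - 7j - 5k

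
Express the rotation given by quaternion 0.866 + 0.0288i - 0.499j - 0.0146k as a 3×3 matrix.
[[0.5016, -0.0035, -0.8651], [-0.054, 0.9979, -0.0353], [0.8634, 0.0645, 0.5003]]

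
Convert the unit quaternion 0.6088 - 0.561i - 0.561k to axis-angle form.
axis = (-√2/2, 0, -√2/2), θ = 105°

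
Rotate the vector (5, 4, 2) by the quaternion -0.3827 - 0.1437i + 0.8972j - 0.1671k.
(-6.149, 2.142, 1.612)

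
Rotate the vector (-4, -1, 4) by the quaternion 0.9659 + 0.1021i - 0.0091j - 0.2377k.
(-4.269, 0.206, 3.838)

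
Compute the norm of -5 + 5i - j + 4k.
√67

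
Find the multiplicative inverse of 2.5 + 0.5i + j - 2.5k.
0.1818 - 0.0364i - 0.0727j + 0.1818k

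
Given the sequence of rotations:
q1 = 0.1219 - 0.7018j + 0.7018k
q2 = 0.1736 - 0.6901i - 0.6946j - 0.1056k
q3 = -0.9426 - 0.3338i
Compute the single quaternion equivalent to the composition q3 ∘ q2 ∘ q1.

q2 · q1 = -0.3922 - 0.6457i + 0.2778j + 0.5933k
q3 · q2 · q1 = 0.1542 + 0.7396i - 0.0638j - 0.652k
0.1542 + 0.7396i - 0.0638j - 0.652k


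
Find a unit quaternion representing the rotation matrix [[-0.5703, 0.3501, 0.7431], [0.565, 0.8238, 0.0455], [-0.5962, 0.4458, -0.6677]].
0.3827 + 0.2615i + 0.8749j + 0.1404k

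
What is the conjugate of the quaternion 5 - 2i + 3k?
5 + 2i - 3k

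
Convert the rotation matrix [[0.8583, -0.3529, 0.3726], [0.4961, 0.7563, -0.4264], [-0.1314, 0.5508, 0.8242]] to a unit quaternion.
0.9272 + 0.2635i + 0.1359j + 0.2289k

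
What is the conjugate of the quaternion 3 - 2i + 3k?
3 + 2i - 3k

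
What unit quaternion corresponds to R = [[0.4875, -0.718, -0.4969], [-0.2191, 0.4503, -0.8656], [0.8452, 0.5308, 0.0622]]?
0.7071 + 0.4937i - 0.4745j + 0.1764k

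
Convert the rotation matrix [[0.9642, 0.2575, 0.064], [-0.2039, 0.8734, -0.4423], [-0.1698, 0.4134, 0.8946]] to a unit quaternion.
0.9659 + 0.2215i + 0.0605j - 0.1194k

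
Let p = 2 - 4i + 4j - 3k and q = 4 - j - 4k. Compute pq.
-35i - 2j - 16k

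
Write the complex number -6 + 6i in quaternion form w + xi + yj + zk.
-6 + 6i + 0j + 0k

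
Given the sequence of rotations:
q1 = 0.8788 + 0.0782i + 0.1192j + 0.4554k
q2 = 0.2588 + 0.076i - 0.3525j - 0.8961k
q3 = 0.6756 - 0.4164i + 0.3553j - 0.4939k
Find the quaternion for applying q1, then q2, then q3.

q2 · q1 = 0.6716 + 0.0333i - 0.3836j - 0.633k
q3 · q2 · q1 = 0.2913 - 0.6715i - 0.3006j - 0.6115k
0.2913 - 0.6715i - 0.3006j - 0.6115k


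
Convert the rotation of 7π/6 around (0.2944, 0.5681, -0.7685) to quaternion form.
-0.2588 + 0.2844i + 0.5487j - 0.7423k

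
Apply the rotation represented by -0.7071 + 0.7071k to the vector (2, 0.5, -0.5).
(0.5, -2, -0.5)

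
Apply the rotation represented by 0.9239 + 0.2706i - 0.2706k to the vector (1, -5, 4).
(-2.232, -6.036, 0.768)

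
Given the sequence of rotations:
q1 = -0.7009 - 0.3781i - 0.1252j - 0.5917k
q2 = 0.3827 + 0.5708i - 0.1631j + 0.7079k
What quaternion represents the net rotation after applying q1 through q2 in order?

q2 · q1 = 0.346 - 0.3596i + 0.1365j - 0.8557k
0.346 - 0.3596i + 0.1365j - 0.8557k


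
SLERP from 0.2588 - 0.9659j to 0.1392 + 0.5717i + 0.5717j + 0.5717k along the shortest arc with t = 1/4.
0.1693 - 0.1697i - 0.9559j - 0.1697k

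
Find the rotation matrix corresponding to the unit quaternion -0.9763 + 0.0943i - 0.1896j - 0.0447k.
[[0.9241, -0.123, 0.3618], [0.0515, 0.9782, 0.2011], [-0.3786, -0.1672, 0.9103]]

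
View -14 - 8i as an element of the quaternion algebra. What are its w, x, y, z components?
-14 - 8i + 0j + 0k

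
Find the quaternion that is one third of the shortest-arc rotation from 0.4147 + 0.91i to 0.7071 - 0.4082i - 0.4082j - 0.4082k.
0.0104 + 0.961i + 0.1954j + 0.1954k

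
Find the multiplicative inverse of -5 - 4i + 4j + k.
-0.0862 + 0.069i - 0.069j - 0.0172k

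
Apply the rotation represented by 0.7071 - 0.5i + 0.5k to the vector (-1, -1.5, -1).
(1.061, -1.414, 1.061)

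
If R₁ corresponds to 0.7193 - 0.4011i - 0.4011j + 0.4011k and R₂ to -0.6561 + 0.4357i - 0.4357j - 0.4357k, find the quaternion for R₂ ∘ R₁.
-0.2972 + 0.227i - 0.0502j - 0.9261k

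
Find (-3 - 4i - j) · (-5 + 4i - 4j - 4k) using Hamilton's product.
27 + 12i + j + 32k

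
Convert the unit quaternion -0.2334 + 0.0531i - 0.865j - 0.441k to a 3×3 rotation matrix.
[[-0.8854, -0.2977, 0.3569], [0.114, 0.6054, 0.7877], [-0.4506, 0.7381, -0.5021]]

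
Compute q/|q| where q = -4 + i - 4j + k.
-0.686 + 0.1715i - 0.686j + 0.1715k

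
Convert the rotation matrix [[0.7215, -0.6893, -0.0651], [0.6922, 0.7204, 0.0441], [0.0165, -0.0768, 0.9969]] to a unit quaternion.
0.9272 - 0.0326i - 0.022j + 0.3725k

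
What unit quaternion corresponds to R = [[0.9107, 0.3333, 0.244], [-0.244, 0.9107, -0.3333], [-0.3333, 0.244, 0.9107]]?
0.9659 + 0.1494i + 0.1494j - 0.1494k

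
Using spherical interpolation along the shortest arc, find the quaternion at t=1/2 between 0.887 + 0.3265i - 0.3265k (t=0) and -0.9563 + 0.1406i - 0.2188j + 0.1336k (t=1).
0.9593 + 0.0968i + 0.1139j - 0.2395k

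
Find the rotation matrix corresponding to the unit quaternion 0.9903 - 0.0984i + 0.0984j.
[[0.9806, -0.0194, 0.1949], [-0.0194, 0.9806, 0.1949], [-0.1949, -0.1949, 0.9613]]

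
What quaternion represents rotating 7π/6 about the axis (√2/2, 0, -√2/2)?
-0.2588 + 0.683i - 0.683k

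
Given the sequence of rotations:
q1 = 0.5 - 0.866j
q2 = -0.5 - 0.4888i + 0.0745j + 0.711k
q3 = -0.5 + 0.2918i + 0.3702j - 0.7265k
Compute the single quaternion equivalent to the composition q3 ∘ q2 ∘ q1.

q2 · q1 = -0.1855 + 0.3713i + 0.4703j + 0.7788k
q3 · q2 · q1 = 0.3761 + 0.3902i - 0.8008j - 0.2549k
0.3761 + 0.3902i - 0.8008j - 0.2549k


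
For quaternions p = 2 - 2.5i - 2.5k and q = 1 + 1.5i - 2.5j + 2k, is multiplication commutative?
No: pq = 10.75 - 5.75i - 3.75j + 7.75k ≠ 10.75 + 6.75i - 6.25j - 4.75k = qp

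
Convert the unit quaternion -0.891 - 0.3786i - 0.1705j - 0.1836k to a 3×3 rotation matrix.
[[0.8744, -0.1981, 0.4429], [0.4563, 0.6459, -0.6121], [-0.1648, 0.7373, 0.6552]]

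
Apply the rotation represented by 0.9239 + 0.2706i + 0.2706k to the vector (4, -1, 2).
(4.207, 0.293, 1.793)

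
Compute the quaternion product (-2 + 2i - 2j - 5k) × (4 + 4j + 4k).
20 + 20i - 24j - 20k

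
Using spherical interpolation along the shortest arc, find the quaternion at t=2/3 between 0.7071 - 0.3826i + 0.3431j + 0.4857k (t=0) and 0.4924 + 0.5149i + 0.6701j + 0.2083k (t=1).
0.6483 + 0.2317i + 0.636j + 0.3485k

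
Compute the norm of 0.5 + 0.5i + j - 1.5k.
1.936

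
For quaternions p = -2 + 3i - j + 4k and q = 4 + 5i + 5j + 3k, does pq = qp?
No: pq = -30 - 21i - 3j + 30k ≠ -30 + 25i - 25j - 10k = qp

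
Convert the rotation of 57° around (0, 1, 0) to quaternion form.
0.8788 + 0.4772j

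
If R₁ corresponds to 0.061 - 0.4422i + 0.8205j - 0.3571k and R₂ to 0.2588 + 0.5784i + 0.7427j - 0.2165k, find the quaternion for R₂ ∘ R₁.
-0.4151 - 0.1667i + 0.5599j + 0.6974k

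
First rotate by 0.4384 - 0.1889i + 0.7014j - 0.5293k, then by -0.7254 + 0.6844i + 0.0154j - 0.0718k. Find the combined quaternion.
-0.2375 + 0.4793i - 0.1262j + 0.8354k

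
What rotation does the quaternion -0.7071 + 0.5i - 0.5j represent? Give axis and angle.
axis = (√2/2, -√2/2, 0), θ = 3π/2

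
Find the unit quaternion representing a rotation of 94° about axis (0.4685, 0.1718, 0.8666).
0.682 + 0.3426i + 0.1256j + 0.6338k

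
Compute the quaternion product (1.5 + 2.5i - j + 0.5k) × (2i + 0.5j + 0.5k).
-4.75 + 2.25i + 0.5j + 4k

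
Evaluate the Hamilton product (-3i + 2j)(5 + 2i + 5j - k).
-4 - 17i + 7j - 19k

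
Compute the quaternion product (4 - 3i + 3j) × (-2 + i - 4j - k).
7 + 7i - 25j + 5k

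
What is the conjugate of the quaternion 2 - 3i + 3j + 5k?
2 + 3i - 3j - 5k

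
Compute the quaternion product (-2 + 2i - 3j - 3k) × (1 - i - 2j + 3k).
3 - 11i - 2j - 16k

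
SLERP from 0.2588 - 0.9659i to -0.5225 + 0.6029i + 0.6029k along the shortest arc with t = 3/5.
0.4473 - 0.8068i - 0.3861k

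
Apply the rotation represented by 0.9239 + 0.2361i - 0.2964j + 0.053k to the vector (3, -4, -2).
(4.453, -2.722, -1.327)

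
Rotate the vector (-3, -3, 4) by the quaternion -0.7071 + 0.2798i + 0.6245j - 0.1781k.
(-4.694, -3.451, -0.242)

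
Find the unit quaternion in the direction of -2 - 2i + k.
-0.6667 - 0.6667i + 0.3333k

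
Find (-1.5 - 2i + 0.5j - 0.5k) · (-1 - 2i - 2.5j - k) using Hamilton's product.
-1.75 + 3.25i + 2.25j + 8k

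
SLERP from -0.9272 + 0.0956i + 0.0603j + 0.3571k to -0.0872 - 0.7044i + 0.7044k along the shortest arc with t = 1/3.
-0.772 - 0.2316i + 0.0477j + 0.59k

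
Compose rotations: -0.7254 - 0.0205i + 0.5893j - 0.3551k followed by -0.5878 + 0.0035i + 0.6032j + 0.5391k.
0.2624 - 0.5224i - 0.7938j - 0.1679k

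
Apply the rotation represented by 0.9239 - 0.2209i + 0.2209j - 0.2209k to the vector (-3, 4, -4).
(-3.195, 3.494, -4.311)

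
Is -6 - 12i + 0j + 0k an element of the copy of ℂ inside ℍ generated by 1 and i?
Yes. The quaternion -6 - 12i has j- and k-coefficients y = z = 0, so it lies in the complex subalgebra spanned by 1 and i.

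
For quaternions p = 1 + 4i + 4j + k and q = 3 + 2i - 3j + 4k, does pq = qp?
No: pq = 3 + 33i - 5j - 13k ≠ 3 - 5i + 23j + 27k = qp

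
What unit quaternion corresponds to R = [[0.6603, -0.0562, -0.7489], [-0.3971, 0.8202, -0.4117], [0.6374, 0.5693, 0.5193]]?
0.866 + 0.2832i - 0.4002j - 0.0984k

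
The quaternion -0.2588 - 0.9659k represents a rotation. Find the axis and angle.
axis = (0, 0, -1), θ = 7π/6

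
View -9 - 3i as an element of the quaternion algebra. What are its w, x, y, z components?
-9 - 3i + 0j + 0k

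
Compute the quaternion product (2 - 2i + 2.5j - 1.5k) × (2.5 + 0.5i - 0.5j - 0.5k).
6.5 - 6i + 3.5j - 5k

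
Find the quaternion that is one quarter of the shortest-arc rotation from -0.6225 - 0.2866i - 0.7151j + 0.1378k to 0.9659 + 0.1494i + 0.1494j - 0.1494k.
-0.7442 - 0.263i - 0.596j + 0.1474k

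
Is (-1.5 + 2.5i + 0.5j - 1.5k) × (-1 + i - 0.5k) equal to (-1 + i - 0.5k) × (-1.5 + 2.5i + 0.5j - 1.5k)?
No: pq = -1.75 - 4.25i - 0.75j + 1.75k ≠ -1.75 - 3.75i - 0.25j + 2.75k = qp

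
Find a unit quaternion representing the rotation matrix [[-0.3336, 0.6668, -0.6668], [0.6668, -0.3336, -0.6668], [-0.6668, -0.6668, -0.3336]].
-0.5774i - 0.5774j + 0.5774k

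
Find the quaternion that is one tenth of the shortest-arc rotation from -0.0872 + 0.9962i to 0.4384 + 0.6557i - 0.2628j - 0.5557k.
-0.0302 + 0.997i - 0.0302j - 0.0639k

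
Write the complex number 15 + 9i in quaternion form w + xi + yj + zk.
15 + 9i + 0j + 0k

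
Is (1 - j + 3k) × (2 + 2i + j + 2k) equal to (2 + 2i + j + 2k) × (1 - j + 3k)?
No: pq = -3 - 3i + 5j + 10k ≠ -3 + 7i - 7j + 6k = qp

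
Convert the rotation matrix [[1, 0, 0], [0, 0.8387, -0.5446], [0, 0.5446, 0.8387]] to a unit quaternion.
0.9588 + 0.284i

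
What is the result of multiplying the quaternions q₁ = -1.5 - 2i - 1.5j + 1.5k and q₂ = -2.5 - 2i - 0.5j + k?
-2.5 + 7.25i + 3.5j - 7.25k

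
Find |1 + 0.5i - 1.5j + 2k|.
2.739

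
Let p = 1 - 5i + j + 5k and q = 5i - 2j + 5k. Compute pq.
2 + 20i + 48j + 10k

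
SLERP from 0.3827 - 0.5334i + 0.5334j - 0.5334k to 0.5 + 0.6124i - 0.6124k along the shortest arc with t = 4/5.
0.5607 + 0.4089i + 0.1479j - 0.7047k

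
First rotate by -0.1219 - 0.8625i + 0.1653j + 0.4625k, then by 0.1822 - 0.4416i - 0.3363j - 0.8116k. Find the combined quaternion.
0.0279 - 0.1247i + 0.9754j - 0.1799k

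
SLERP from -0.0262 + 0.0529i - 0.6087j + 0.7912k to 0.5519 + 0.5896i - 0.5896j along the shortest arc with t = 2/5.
0.2535 + 0.3278i - 0.7194j + 0.5574k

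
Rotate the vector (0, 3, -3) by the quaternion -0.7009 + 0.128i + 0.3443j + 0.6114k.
(3.814, -1.142, -1.466)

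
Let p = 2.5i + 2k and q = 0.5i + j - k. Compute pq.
0.75 - 2i + 3.5j + 2.5k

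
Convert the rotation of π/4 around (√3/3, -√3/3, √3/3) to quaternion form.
0.9239 + 0.2209i - 0.2209j + 0.2209k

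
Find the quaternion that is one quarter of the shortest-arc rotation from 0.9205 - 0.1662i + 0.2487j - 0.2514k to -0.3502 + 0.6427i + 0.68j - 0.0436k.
0.9113 - 0.3583i - 0.0128j - 0.2023k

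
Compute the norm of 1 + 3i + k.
√11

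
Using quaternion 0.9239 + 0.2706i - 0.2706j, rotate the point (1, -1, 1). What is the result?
(0.5, -1.5, 0.707)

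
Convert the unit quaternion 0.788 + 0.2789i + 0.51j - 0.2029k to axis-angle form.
axis = (0.453, 0.8284, -0.3296), θ = 76°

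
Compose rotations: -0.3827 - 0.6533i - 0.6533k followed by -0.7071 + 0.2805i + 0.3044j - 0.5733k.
0.0793 + 0.1557i + 0.4413j + 0.8802k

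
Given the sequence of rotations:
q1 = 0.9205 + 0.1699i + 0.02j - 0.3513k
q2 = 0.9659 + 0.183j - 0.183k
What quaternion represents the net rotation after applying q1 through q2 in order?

q2 · q1 = 0.8212 + 0.1035i + 0.1567j - 0.5389k
0.8212 + 0.1035i + 0.1567j - 0.5389k


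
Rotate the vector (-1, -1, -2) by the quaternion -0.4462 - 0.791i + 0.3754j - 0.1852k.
(0.194, 2.438, -0.128)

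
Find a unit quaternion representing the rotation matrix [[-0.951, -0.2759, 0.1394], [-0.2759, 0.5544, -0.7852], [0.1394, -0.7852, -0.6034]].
-0.1565i + 0.8816j - 0.4453k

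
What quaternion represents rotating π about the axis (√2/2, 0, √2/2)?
0.7071i + 0.7071k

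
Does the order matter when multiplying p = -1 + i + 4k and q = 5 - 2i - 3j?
Yes: pq = -3 + 19i - 5j + 17k ≠ -3 - 5i + 11j + 23k = qp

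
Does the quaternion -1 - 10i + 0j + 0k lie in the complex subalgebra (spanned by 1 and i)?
Yes. The quaternion -1 - 10i has j- and k-coefficients y = z = 0, so it lies in the complex subalgebra spanned by 1 and i.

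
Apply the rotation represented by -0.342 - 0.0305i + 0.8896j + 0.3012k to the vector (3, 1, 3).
(-4.021, 1.581, 0.573)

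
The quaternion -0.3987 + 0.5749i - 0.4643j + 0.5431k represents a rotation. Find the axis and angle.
axis = (0.6269, -0.5063, 0.5922), θ = 227°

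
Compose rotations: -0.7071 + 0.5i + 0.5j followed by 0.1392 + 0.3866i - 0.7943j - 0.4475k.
0.1054 + 0.02i + 0.4075j + 0.9069k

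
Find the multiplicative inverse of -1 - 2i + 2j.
-0.1111 + 0.2222i - 0.2222j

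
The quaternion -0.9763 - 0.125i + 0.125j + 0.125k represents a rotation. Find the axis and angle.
axis = (-√3/3, √3/3, √3/3), θ = 335°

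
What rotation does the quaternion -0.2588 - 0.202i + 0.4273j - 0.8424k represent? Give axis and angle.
axis = (-0.2091, 0.4424, -0.8721), θ = 7π/6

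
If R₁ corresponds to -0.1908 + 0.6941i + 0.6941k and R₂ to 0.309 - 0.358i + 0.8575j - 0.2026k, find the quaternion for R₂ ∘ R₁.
0.3302 + 0.878i - 0.0557j - 0.3421k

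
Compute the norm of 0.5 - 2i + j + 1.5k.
2.739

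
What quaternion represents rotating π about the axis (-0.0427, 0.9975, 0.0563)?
-0.0427i + 0.9975j + 0.0563k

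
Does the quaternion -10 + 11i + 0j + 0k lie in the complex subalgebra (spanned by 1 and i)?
Yes. The quaternion -10 + 11i has j- and k-coefficients y = z = 0, so it lies in the complex subalgebra spanned by 1 and i.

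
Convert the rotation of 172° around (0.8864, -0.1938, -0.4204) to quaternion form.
0.0698 + 0.8842i - 0.1933j - 0.4194k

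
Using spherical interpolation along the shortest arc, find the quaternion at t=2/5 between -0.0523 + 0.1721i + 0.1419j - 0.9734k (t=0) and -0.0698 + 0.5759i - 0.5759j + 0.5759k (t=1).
-0.0028 - 0.1511i + 0.3618j - 0.9199k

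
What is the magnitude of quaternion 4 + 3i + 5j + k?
√51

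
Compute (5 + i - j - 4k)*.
5 - i + j + 4k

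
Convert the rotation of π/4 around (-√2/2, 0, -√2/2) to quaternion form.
0.9239 - 0.2706i - 0.2706k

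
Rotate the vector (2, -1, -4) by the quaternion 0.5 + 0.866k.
(-0.134, 2.232, -4)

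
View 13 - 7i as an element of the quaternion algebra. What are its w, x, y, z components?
13 - 7i + 0j + 0k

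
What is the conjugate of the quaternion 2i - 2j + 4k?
-2i + 2j - 4k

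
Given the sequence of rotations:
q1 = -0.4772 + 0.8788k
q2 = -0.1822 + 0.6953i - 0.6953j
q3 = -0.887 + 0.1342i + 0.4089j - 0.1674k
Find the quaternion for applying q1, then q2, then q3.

q2 · q1 = 0.0869 - 0.9428i - 0.2792j - 0.1601k
q3 · q2 · q1 = 0.1368 + 0.7357i + 0.4625j + 0.4755k
0.1368 + 0.7357i + 0.4625j + 0.4755k


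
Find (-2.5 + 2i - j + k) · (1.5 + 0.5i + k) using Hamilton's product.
-5.75 + 0.75i - 3j - 0.5k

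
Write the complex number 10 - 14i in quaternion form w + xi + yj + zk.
10 - 14i + 0j + 0k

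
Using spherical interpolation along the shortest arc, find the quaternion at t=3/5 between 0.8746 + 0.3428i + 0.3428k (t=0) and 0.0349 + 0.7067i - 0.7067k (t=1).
0.5335 + 0.7625i - 0.3661k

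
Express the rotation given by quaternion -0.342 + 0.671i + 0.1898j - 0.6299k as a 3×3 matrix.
[[0.1344, -0.1761, -0.9751], [0.6856, -0.694, 0.2199], [-0.7155, -0.6981, 0.0275]]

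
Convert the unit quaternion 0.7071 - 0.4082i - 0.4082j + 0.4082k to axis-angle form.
axis = (-√3/3, -√3/3, √3/3), θ = π/2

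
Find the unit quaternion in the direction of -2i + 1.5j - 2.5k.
-0.5657i + 0.4243j - 0.7071k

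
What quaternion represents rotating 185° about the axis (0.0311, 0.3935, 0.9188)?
-0.0436 + 0.0311i + 0.3931j + 0.9179k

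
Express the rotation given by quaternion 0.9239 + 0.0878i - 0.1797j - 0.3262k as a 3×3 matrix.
[[0.7226, 0.5712, -0.3893], [-0.6343, 0.7718, -0.045], [0.2748, 0.2795, 0.92]]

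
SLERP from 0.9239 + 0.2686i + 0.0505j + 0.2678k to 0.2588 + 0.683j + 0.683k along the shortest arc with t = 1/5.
0.8619 + 0.2322i + 0.2107j + 0.3985k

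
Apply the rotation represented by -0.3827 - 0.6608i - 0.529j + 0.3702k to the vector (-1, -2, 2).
(-2.3, -1.916, -0.2)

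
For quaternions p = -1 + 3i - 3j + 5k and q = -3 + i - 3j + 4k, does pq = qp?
No: pq = -29 - 7i + 5j - 25k ≠ -29 - 13i + 19j - 13k = qp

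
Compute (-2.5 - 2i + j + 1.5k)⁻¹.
-0.1852 + 0.1481i - 0.0741j - 0.1111k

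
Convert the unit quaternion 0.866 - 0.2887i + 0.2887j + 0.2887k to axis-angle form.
axis = (-√3/3, √3/3, √3/3), θ = π/3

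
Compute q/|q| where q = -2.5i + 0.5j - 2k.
-0.7715i + 0.1543j - 0.6172k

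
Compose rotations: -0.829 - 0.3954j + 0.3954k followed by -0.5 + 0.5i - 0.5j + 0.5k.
0.0191 - 0.4145i + 0.4145j - 0.8099k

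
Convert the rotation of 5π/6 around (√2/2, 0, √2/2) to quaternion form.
0.2588 + 0.683i + 0.683k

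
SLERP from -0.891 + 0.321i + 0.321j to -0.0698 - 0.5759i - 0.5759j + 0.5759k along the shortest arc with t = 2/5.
-0.6063 + 0.5231i + 0.5231j - 0.2919k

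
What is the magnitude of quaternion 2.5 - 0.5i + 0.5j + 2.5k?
√13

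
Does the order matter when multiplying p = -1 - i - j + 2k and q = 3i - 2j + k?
Yes: pq = -1 + 9j + 4k ≠ -1 - 6i - 5j - 6k = qp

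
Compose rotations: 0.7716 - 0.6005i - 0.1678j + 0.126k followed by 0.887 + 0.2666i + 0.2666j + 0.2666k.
0.8556 - 0.2486i - 0.1368j + 0.4328k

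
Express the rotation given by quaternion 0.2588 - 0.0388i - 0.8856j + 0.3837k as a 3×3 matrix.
[[-0.863, -0.1299, -0.4882], [0.2673, 0.7025, -0.6595], [0.4286, -0.6997, -0.5716]]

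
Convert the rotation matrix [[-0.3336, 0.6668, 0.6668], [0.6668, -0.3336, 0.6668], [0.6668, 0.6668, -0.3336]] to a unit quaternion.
0.5774i + 0.5774j + 0.5774k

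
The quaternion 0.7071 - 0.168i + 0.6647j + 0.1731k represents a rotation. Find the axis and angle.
axis = (-0.2376, 0.94, 0.2448), θ = π/2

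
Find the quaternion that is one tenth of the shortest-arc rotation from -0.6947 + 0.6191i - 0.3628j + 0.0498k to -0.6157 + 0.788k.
-0.7263 + 0.5801i - 0.3399j + 0.1432k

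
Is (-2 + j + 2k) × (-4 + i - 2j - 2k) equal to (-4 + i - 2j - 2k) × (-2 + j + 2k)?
No: pq = 14 + 2j - 5k ≠ 14 - 4i - 2j - 3k = qp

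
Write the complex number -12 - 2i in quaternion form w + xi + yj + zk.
-12 - 2i + 0j + 0k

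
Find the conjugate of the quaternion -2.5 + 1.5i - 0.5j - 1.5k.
-2.5 - 1.5i + 0.5j + 1.5k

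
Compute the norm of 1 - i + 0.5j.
1.5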